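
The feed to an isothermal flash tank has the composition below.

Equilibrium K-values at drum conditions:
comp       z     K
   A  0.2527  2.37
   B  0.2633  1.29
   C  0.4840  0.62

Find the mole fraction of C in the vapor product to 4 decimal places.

Rachford–Rice: g(ψ) = Σ zᵢ(Kᵢ−1)/(1+ψ(Kᵢ−1)) = 0.
Feasibility: ΣzᵢKᵢ = 1.2386, Σzᵢ/Kᵢ = 1.0914 — both > 1, two phases present.
Newton–Raphson from ψ = 0.65:
  ψ = 0.6500: g = 0.00312, g' = -0.2716 → ψ = 0.6615
Converged at ψ = 0.6615.
Compositions from xᵢ = zᵢ/(1+ψ(Kᵢ−1)), yᵢ = Kᵢxᵢ:
  A: x = 0.1326, y = 0.3142
  B: x = 0.2209, y = 0.2850
  C: x = 0.6465, y = 0.4008

y_C = 0.4008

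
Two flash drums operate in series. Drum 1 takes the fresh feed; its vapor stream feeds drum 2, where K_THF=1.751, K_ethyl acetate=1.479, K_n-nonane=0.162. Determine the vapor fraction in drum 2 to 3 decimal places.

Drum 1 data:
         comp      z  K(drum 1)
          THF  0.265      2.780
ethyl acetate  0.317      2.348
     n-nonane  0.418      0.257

V/F (drum 2) = 0.697

Drum 1:
Rachford–Rice: g(ψ₁) = Σ zᵢ(Kᵢ−1)/(1+ψ₁(Kᵢ−1)) = 0.
Check two-phase: ΣzᵢKᵢ = 1.588 > 1 and Σzᵢ/Kᵢ = 1.857 > 1, so g(0) = 0.588 > 0 and g(1) = -0.857 < 0.
Iterate (Newton) starting at ψ₁ = 0.31:
  ψ₁ = 0.310: g = 0.2018, g' = -1.025 → ψ₁ = 0.507
  ψ₁ = 0.507: g = 0.0035, g' = -1.029 → ψ₁ = 0.510
Converged at ψ₁ = 0.510.
Drum-1 compositions:
  THF: x = 0.139, y = 0.386
  ethyl acetate: x = 0.188, y = 0.441
  n-nonane: x = 0.673, y = 0.173
Drum-2 feed = drum-1 vapor: z₂ = (0.3860, 0.4409, 0.1731).
Drum 2:
Iterate (Newton) starting at ψ₂ = 0.46:
  ψ₂ = 0.460: g = 0.1525, g' = -0.510 → ψ₂ = 0.759
  ψ₂ = 0.759: g = -0.0590, g' = -1.061 → ψ₂ = 0.703
  ψ₂ = 0.703: g = -0.0056, g' = -0.871 → ψ₂ = 0.697
Converged at ψ₂ = 0.697.
  THF: x = 0.253, y = 0.444
  ethyl acetate: x = 0.331, y = 0.489
  n-nonane: x = 0.416, y = 0.067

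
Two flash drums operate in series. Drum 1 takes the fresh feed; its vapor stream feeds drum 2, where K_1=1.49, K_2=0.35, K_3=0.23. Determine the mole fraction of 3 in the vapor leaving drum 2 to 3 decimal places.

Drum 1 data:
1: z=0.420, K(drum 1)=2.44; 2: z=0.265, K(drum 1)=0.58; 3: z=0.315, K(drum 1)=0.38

y_3 (drum 2) = 0.044

Drum 1:
Rachford–Rice: g(ψ₁) = Σ zᵢ(Kᵢ−1)/(1+ψ₁(Kᵢ−1)) = 0.
Feasibility: ΣzᵢKᵢ = 1.298, Σzᵢ/Kᵢ = 1.458 — both > 1, two phases present.
Newton–Raphson from ψ₁ = 0.5:
  ψ₁ = 0.500: g = -0.0723, g' = -0.624 → ψ₁ = 0.384
  ψ₁ = 0.384: g = 0.0004, g' = -0.636 → ψ₁ = 0.385
Converged at ψ₁ = 0.385.
Drum-1 compositions:
  1: x = 0.270, y = 0.659
  2: x = 0.316, y = 0.183
  3: x = 0.414, y = 0.157
Drum-2 feed = drum-1 vapor: z₂ = (0.6595, 0.1833, 0.1572).
Drum 2:
Let ψ₂ = V/F and solve Σ zᵢ(Kᵢ−1)/(1+ψ₂(Kᵢ−1)) = 0.
Feasibility: ΣzᵢKᵢ = 1.083, Σzᵢ/Kᵢ = 1.650 — both > 1, two phases present.
Newton iteration, ψ₂⁰ = 0.5:
  ψ₂ = 0.500: g = -0.1138, g' = -0.519 → ψ₂ = 0.281
  ψ₂ = 0.281: g = -0.0160, g' = -0.390 → ψ₂ = 0.239
Converged at ψ₂ = 0.239.
  1: x = 0.590, y = 0.880
  2: x = 0.217, y = 0.076
  3: x = 0.193, y = 0.044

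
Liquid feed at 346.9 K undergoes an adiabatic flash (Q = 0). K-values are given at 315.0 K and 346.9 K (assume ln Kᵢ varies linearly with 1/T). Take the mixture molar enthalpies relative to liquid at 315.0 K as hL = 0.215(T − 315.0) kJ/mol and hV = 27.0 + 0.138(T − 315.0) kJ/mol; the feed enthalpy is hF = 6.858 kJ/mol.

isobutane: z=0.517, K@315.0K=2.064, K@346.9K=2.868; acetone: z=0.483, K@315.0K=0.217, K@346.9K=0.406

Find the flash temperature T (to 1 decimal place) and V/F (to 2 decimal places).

Adiabatic flash: solve Rachford–Rice at each trial T, then check hF = ψ·hV(T) + (1−ψ)·hL(T).
  T = 315.0 K: K = (2.064, 0.217), RR gives ψ = 0.206, H_out = 5.571 kJ/mol
  T = 346.9 K: K = (2.868, 0.406), RR gives ψ = 0.612, H_out = 21.874 kJ/mol
  T = 330.9 K: K = (2.451, 0.301), RR gives ψ = 0.407, H_out = 13.905 kJ/mol
  T = 322.9 K: K = (2.253, 0.256), RR gives ψ = 0.310, H_out = 9.872 kJ/mol
  T = 318.9 K: K = (2.156, 0.236), RR gives ψ = 0.259, H_out = 7.750 kJ/mol
  T = 316.9 K: K = (2.109, 0.226), RR gives ψ = 0.232, H_out = 6.649 kJ/mol
Linear interpolation between T = 316.9 (H_out = 6.649) and T = 318.9 (H_out = 7.750) on hF = 6.858 gives T ≈ 317.3 K, at which ψ = 0.24.

T = 317.3 K, V/F = 0.24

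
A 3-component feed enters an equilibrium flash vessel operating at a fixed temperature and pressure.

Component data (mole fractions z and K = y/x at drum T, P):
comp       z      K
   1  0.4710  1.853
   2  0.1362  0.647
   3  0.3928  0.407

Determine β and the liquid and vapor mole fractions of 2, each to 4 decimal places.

β = 0.2611, x_2 = 0.1500, y_2 = 0.0971

Rachford–Rice: g(β) = Σ zᵢ(Kᵢ−1)/(1+β(Kᵢ−1)) = 0.
Feasibility: ΣzᵢKᵢ = 1.1208, Σzᵢ/Kᵢ = 1.4298 — both > 1, two phases present.
Newton iteration, β⁰ = 0.62:
  β = 0.6200: g = -0.16713, g' = -0.5199 → β = 0.2985
  β = 0.2985: g = -0.01656, g' = -0.4429 → β = 0.2611
Converged at β = 0.2611.
Compositions from xᵢ = zᵢ/(1+β(Kᵢ−1)), yᵢ = Kᵢxᵢ:
  1: x = 0.3852, y = 0.7138
  2: x = 0.1500, y = 0.0971
  3: x = 0.4648, y = 0.1892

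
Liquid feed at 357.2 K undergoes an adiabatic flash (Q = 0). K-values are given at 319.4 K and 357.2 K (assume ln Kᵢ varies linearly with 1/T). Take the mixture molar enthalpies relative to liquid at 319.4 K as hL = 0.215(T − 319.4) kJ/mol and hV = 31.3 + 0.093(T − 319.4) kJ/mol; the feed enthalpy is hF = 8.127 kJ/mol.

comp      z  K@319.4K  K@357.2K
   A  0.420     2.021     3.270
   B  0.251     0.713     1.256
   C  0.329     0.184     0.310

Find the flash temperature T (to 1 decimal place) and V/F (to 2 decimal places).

T = 324.2 K, V/F = 0.23

Adiabatic flash: solve Rachford–Rice at each trial T, then check hF = ψ·hV(T) + (1−ψ)·hL(T).
  T = 319.4 K: K = (2.021, 0.713, 0.184), RR gives ψ = 0.135, H_out = 4.237 kJ/mol
  T = 357.2 K: K = (3.270, 1.256, 0.310), RR gives ψ = 0.682, H_out = 26.331 kJ/mol
  T = 338.3 K: K = (2.606, 0.961, 0.242), RR gives ψ = 0.454, H_out = 17.234 kJ/mol
  T = 328.9 K: K = (2.305, 0.832, 0.212), RR gives ψ = 0.314, H_out = 11.500 kJ/mol
  T = 324.1 K: K = (2.159, 0.771, 0.198), RR gives ψ = 0.230, H_out = 8.066 kJ/mol
  T = 326.5 K: K = (2.231, 0.801, 0.205), RR gives ψ = 0.273, H_out = 9.835 kJ/mol
Linear interpolation between T = 324.1 (H_out = 8.066) and T = 326.5 (H_out = 9.835) on hF = 8.127 gives T ≈ 324.2 K, at which ψ = 0.23.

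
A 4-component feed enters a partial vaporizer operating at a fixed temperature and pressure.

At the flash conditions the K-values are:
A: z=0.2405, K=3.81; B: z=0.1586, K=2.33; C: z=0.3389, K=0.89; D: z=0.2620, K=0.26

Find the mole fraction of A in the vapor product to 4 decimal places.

Material balance + equilibrium reduce to Σ zᵢ(Kᵢ−1)/(1+β(Kᵢ−1)) = 0.
Check two-phase: ΣzᵢKᵢ = 1.6556 > 1 and Σzᵢ/Kᵢ = 1.5197 > 1, so g(0) = 0.6556 > 0 and g(1) = -0.5197 < 0.
Newton iteration, β⁰ = 0.33:
  β = 0.3300: g = 0.20204, g' = -0.9023 → β = 0.5539
  β = 0.5539: g = 0.01756, g' = -0.8002 → β = 0.5759
  β = 0.5759: g = -0.00007, g' = -0.8073 → β = 0.5758
Converged at β = 0.5758.
Compositions from xᵢ = zᵢ/(1+β(Kᵢ−1)), yᵢ = Kᵢxᵢ:
  A: x = 0.0919, y = 0.3500
  B: x = 0.0898, y = 0.2093
  C: x = 0.3618, y = 0.3220
  D: x = 0.4565, y = 0.1187

y_A = 0.3500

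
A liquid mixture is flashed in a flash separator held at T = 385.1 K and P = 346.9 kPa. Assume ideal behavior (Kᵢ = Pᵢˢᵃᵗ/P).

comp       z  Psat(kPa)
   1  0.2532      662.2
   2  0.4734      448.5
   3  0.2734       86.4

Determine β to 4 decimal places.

β = 0.3988

Raoult's law: Kᵢ = Pᵢˢᵃᵗ/P = Pᵢˢᵃᵗ/346.9.
  K_1 = 662.2/346.9 = 1.908907, K_2 = 448.5/346.9 = 1.292880, K_3 = 86.4/346.9 = 0.249063
Rachford–Rice: g(β) = Σ zᵢ(Kᵢ−1)/(1+β(Kᵢ−1)) = 0.
Check two-phase: ΣzᵢKᵢ = 1.1635 > 1 and Σzᵢ/Kᵢ = 1.5965 > 1, so g(0) = 0.1635 > 0 and g(1) = -0.5965 < 0.
Newton iteration, β⁰ = 0.68:
  β = 0.6800: g = -0.16169, g' = -0.7519 → β = 0.4650
  β = 0.4650: g = -0.03165, g' = -0.4988 → β = 0.4015
  β = 0.4015: g = -0.00127, g' = -0.4608 → β = 0.3988
Converged at β = 0.3988.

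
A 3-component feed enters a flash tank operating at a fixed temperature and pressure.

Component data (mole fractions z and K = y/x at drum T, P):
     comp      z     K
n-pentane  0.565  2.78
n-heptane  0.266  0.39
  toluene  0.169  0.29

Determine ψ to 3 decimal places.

ψ = 0.623

Material balance + equilibrium reduce to Σ zᵢ(Kᵢ−1)/(1+ψ(Kᵢ−1)) = 0.
Check two-phase: ΣzᵢKᵢ = 1.723 > 1 and Σzᵢ/Kᵢ = 1.468 > 1, so g(0) = 0.723 > 0 and g(1) = -0.468 < 0.
Newton–Raphson from ψ = 0.62:
  ψ = 0.620: g = 0.0028, g' = -0.932 → ψ = 0.623
Converged at ψ = 0.623.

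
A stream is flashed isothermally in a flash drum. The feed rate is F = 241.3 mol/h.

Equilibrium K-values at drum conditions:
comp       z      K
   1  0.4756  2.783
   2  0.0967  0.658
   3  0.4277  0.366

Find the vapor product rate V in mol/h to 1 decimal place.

V = 124.1 mol/h

Let β = V/F and solve Σ zᵢ(Kᵢ−1)/(1+β(Kᵢ−1)) = 0.
Feasibility: ΣzᵢKᵢ = 1.5438, Σzᵢ/Kᵢ = 1.4864 — both > 1, two phases present.
Newton–Raphson from β = 0.5:
  β = 0.5000: g = 0.01141, g' = -0.8076 → β = 0.5141
Converged at β = 0.5141.
Then V = β·F = 0.5141·241.3 = 124.1 mol/h and L = F − V = 117.2 mol/h.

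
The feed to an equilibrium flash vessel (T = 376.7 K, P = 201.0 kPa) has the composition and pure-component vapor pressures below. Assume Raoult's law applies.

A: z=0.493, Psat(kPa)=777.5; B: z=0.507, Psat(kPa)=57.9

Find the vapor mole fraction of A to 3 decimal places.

y_A = 0.769

Raoult's law: Kᵢ = Pᵢˢᵃᵗ/P = Pᵢˢᵃᵗ/201.0.
  K_A = 777.5/201.0 = 3.86816, K_B = 57.9/201.0 = 0.28806
Rachford–Rice: g(ψ) = Σ zᵢ(Kᵢ−1)/(1+ψ(Kᵢ−1)) = 0.
Feasibility: ΣzᵢKᵢ = 2.053, Σzᵢ/Kᵢ = 1.888 — both > 1, two phases present.
Iterate (Newton) starting at ψ = 0.42:
  ψ = 0.420: g = 0.1265, g' = -1.357 → ψ = 0.513
  ψ = 0.513: g = 0.0033, g' = -1.302 → ψ = 0.516
Converged at ψ = 0.516.
Compositions from xᵢ = zᵢ/(1+ψ(Kᵢ−1)), yᵢ = Kᵢxᵢ:
  A: x = 0.199, y = 0.769
  B: x = 0.801, y = 0.231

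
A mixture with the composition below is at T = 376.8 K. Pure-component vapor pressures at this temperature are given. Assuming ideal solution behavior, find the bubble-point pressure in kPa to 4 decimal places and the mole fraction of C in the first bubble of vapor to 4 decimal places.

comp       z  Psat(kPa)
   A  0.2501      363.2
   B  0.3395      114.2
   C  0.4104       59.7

Pbub = 154.1081 kPa, y_C = 0.1590

At the bubble point ψ → 0, so ΣzᵢKᵢ = 1 with Kᵢ = Pᵢˢᵃᵗ/P ⇒ P = ΣzᵢPᵢˢᵃᵗ.
P = 0.2501·363.2 + 0.3395·114.2 + 0.4104·59.7 = 154.1081 kPa
yᵢ = zᵢPᵢˢᵃᵗ/P ⇒ y_C = 0.4104·59.7/154.1081 = 0.1590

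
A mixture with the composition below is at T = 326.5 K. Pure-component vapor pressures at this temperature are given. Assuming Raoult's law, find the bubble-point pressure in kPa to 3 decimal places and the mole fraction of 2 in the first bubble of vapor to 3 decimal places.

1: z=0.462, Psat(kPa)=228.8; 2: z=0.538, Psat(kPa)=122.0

At the bubble point ψ → 0, so ΣzᵢKᵢ = 1 with Kᵢ = Pᵢˢᵃᵗ/P ⇒ P = ΣzᵢPᵢˢᵃᵗ.
P = 0.462·228.8 + 0.538·122.0 = 171.342 kPa
yᵢ = zᵢPᵢˢᵃᵗ/P ⇒ y_2 = 0.538·122.0/171.342 = 0.383

Pbub = 171.342 kPa, y_2 = 0.383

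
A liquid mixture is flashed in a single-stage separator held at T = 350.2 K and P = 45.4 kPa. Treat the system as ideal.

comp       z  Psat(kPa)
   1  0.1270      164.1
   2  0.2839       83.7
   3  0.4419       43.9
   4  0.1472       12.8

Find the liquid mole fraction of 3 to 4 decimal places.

x_3 = 0.4535

Raoult's law: Kᵢ = Pᵢˢᵃᵗ/P = Pᵢˢᵃᵗ/45.4.
  K_1 = 164.1/45.4 = 3.614537, K_2 = 83.7/45.4 = 1.843612, K_3 = 43.9/45.4 = 0.966960, K_4 = 12.8/45.4 = 0.281938
Material balance + equilibrium reduce to Σ zᵢ(Kᵢ−1)/(1+ψ(Kᵢ−1)) = 0.
g(0) = ΣzᵢKᵢ − 1 = 0.4512 and g(1) = 1 − Σzᵢ/Kᵢ = -0.1682, so a root lies in (0, 1).
Newton iteration, ψ⁰ = 0.5:
  ψ = 0.5000: g = 0.13261, g' = -0.4483 → ψ = 0.7958
  ψ = 0.7958: g = -0.01056, g' = -0.5776 → ψ = 0.7775
  ψ = 0.7775: g = -0.00019, g' = -0.5576 → ψ = 0.7772
Converged at ψ = 0.7772.
Compositions from xᵢ = zᵢ/(1+ψ(Kᵢ−1)), yᵢ = Kᵢxᵢ:
  1: x = 0.0419, y = 0.1514
  2: x = 0.1715, y = 0.3161
  3: x = 0.4535, y = 0.4386
  4: x = 0.3331, y = 0.0939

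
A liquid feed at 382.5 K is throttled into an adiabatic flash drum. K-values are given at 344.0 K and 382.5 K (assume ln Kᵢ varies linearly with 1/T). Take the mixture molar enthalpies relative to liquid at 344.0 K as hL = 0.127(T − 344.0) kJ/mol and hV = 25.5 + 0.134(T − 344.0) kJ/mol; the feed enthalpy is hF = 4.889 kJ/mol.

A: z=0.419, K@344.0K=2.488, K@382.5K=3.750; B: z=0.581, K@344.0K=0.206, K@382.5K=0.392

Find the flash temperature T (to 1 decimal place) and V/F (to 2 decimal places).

T = 347.6 K, V/F = 0.17

Adiabatic flash: solve Rachford–Rice at each trial T, then check hF = ψ·hV(T) + (1−ψ)·hL(T).
  T = 344.0 K: K = (2.488, 0.206), RR gives ψ = 0.137, H_out = 3.500 kJ/mol
  T = 382.5 K: K = (3.750, 0.392), RR gives ψ = 0.478, H_out = 17.204 kJ/mol
  T = 363.2 K: K = (3.086, 0.289), RR gives ψ = 0.311, H_out = 10.402 kJ/mol
  T = 353.6 K: K = (2.779, 0.245), RR gives ψ = 0.228, H_out = 7.060 kJ/mol
  T = 348.8 K: K = (2.632, 0.225), RR gives ψ = 0.185, H_out = 5.321 kJ/mol
  T = 346.4 K: K = (2.559, 0.215), RR gives ψ = 0.161, H_out = 4.422 kJ/mol
Linear interpolation between T = 346.4 (H_out = 4.422) and T = 348.8 (H_out = 5.321) on hF = 4.889 gives T ≈ 347.6 K, at which ψ = 0.17.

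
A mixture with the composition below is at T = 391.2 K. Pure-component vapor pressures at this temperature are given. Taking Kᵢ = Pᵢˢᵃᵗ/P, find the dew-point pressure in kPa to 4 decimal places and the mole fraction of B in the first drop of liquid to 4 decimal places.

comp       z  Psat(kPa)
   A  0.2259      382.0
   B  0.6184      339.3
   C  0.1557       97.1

At the dew point ψ → 1, so Σzᵢ/Kᵢ = 1 with Kᵢ = Pᵢˢᵃᵗ/P ⇒ 1/P = Σzᵢ/Pᵢˢᵃᵗ.
1/P = 0.2259/382.0 + 0.6184/339.3 + 0.1557/97.1 = 0.0040174 ⇒ P = 248.9148 kPa
xᵢ = zᵢP/Pᵢˢᵃᵗ ⇒ x_B = 0.6184·248.9148/339.3 = 0.4537

Pdew = 248.9148 kPa, x_B = 0.4537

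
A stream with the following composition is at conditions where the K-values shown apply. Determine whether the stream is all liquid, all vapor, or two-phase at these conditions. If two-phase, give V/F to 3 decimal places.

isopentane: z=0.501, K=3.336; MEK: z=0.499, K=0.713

ΣzᵢKᵢ = 2.027; Σzᵢ/Kᵢ = 0.850.
Since Σzᵢ/Kᵢ < 1 the mixture is above its dew point — single vapor phase.

all vapor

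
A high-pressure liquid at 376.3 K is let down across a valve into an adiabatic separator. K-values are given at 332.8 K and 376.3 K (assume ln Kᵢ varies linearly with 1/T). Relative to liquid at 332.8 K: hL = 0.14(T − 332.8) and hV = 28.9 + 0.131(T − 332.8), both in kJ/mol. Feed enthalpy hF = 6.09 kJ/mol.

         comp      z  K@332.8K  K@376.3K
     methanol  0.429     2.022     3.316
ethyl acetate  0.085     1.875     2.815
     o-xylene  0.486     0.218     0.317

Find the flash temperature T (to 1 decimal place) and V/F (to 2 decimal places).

T = 335.0 K, V/F = 0.20

Adiabatic flash: solve Rachford–Rice at each trial T, then check hF = ψ·hV(T) + (1−ψ)·hL(T).
  T = 332.8 K: K = (2.022, 1.875, 0.218), RR gives ψ = 0.170, H_out = 4.912 kJ/mol
  T = 376.3 K: K = (3.316, 2.815, 0.317), RR gives ψ = 0.534, H_out = 21.314 kJ/mol
  T = 354.6 K: K = (2.630, 2.327, 0.266), RR gives ψ = 0.392, H_out = 14.308 kJ/mol
  T = 343.7 K: K = (2.316, 2.096, 0.242), RR gives ψ = 0.297, H_out = 10.094 kJ/mol
  T = 338.2 K: K = (2.165, 1.983, 0.230), RR gives ψ = 0.239, H_out = 7.640 kJ/mol
  T = 335.5 K: K = (2.093, 1.929, 0.224), RR gives ψ = 0.206, H_out = 6.322 kJ/mol
  T = 334.1 K: K = (2.056, 1.901, 0.221), RR gives ψ = 0.188, H_out = 5.603 kJ/mol
Linear interpolation between T = 334.1 (H_out = 5.603) and T = 335.5 (H_out = 6.322) on hF = 6.09 gives T ≈ 335.0 K, at which ψ = 0.20.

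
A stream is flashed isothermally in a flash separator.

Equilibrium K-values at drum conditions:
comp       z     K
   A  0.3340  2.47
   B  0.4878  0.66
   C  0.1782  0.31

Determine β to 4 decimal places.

β = 0.3018

Newton iteration, β⁰ = 0.5:
  β = 0.5000: g = -0.10456, g' = -0.5194 → β = 0.2987
  β = 0.2987: g = 0.00171, g' = -0.5530 → β = 0.3018
Converged at β = 0.3018.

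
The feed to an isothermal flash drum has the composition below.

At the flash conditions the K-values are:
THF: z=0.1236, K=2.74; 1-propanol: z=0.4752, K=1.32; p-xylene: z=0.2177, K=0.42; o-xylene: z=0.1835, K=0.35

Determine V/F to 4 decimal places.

Material balance + equilibrium reduce to Σ zᵢ(Kᵢ−1)/(1+V/F(Kᵢ−1)) = 0.
Feasibility: ΣzᵢKᵢ = 1.1216, Σzᵢ/Kᵢ = 1.4477 — both > 1, two phases present.
Newton–Raphson from V/F = 0.67:
  V/F = 0.6700: g = -0.19330, g' = -0.5520 → V/F = 0.3198
  V/F = 0.3198: g = -0.02948, g' = -0.4285 → V/F = 0.2510
  V/F = 0.2510: g = 0.00013, g' = -0.4340 → V/F = 0.2513
Converged at V/F = 0.2513.

V/F = 0.2513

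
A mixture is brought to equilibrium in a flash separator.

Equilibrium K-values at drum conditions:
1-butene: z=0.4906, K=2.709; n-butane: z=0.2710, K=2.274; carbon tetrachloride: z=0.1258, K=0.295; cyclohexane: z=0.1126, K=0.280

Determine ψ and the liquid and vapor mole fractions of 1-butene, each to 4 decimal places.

Material balance + equilibrium reduce to Σ zᵢ(Kᵢ−1)/(1+ψ(Kᵢ−1)) = 0.
Check two-phase: ΣzᵢKᵢ = 2.0139 > 1 and Σzᵢ/Kᵢ = 1.1289 > 1, so g(0) = 1.0139 > 0 and g(1) = -0.1289 < 0.
Iterate (Newton) starting at ψ = 0.5:
  ψ = 0.5000: g = 0.39937, g' = -0.8724 → ψ = 0.9578
  ψ = 0.9578: g = -0.06079, g' = -1.4939 → ψ = 0.9171
  ψ = 0.9171: g = -0.00377, g' = -1.3173 → ψ = 0.9142
Converged at ψ = 0.9142.
Compositions from xᵢ = zᵢ/(1+ψ(Kᵢ−1)), yᵢ = Kᵢxᵢ:
  1-butene: x = 0.1915, y = 0.5187
  n-butane: x = 0.1252, y = 0.2847
  carbon tetrachloride: x = 0.3539, y = 0.1044
  cyclohexane: x = 0.3295, y = 0.0922

ψ = 0.9142, x_1-butene = 0.1915, y_1-butene = 0.5187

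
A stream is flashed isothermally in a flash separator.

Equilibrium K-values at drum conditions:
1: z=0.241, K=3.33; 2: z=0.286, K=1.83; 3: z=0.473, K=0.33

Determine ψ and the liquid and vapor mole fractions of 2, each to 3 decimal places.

Rachford–Rice: g(ψ) = Σ zᵢ(Kᵢ−1)/(1+ψ(Kᵢ−1)) = 0.
Feasibility: ΣzᵢKᵢ = 1.482, Σzᵢ/Kᵢ = 1.662 — both > 1, two phases present.
Newton iteration, ψ⁰ = 0.51:
  ψ = 0.510: g = -0.0580, g' = -0.860 → ψ = 0.443
  ψ = 0.443: g = -0.0004, g' = -0.852 → ψ = 0.442
Converged at ψ = 0.442.
Compositions from xᵢ = zᵢ/(1+ψ(Kᵢ−1)), yᵢ = Kᵢxᵢ:
  1: x = 0.119, y = 0.395
  2: x = 0.209, y = 0.383
  3: x = 0.672, y = 0.222

ψ = 0.442, x_2 = 0.209, y_2 = 0.383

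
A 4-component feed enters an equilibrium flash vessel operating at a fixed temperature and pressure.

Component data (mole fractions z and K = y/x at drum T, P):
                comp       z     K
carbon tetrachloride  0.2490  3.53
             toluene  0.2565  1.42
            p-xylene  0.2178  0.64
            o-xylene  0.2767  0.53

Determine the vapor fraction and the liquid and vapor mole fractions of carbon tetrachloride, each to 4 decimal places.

Rachford–Rice: g(ψ) = Σ zᵢ(Kᵢ−1)/(1+ψ(Kᵢ−1)) = 0.
Feasibility: ΣzᵢKᵢ = 1.5292, Σzᵢ/Kᵢ = 1.1136 — both > 1, two phases present.
Newton–Raphson from ψ = 0.67:
  ψ = 0.6700: g = 0.02466, g' = -0.4262 → ψ = 0.7279
  ψ = 0.7279: g = 0.00029, g' = -0.4170 → ψ = 0.7286
Converged at ψ = 0.7286.
Compositions from xᵢ = zᵢ/(1+ψ(Kᵢ−1)), yᵢ = Kᵢxᵢ:
  carbon tetrachloride: x = 0.0876, y = 0.3091
  toluene: x = 0.1964, y = 0.2789
  p-xylene: x = 0.2952, y = 0.1890
  o-xylene: x = 0.4208, y = 0.2230

ψ = 0.7286, x_carbon tetrachloride = 0.0876, y_carbon tetrachloride = 0.3091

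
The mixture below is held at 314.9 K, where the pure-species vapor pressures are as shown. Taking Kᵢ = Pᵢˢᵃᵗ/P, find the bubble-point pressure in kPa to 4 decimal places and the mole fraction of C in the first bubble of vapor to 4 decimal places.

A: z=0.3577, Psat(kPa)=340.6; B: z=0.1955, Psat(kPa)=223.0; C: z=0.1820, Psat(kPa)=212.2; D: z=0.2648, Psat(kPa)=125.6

At the bubble point ψ → 0, so ΣzᵢKᵢ = 1 with Kᵢ = Pᵢˢᵃᵗ/P ⇒ P = ΣzᵢPᵢˢᵃᵗ.
P = 0.3577·340.6 + 0.1955·223.0 + 0.1820·212.2 + 0.2648·125.6 = 237.3084 kPa
yᵢ = zᵢPᵢˢᵃᵗ/P ⇒ y_C = 0.1820·212.2/237.3084 = 0.1627

Pbub = 237.3084 kPa, y_C = 0.1627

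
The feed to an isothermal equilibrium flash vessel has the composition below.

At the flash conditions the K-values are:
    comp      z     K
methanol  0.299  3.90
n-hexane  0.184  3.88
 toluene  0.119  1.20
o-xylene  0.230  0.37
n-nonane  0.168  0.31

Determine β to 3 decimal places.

β = 0.699

Let β = V/F and solve Σ zᵢ(Kᵢ−1)/(1+β(Kᵢ−1)) = 0.
Check two-phase: ΣzᵢKᵢ = 2.160 > 1 and Σzᵢ/Kᵢ = 1.387 > 1, so g(0) = 1.160 > 0 and g(1) = -0.387 < 0.
Newton–Raphson from β = 0.5:
  β = 0.500: g = 0.2042, g' = -1.060 → β = 0.693
  β = 0.693: g = 0.0069, g' = -1.032 → β = 0.699
Converged at β = 0.699.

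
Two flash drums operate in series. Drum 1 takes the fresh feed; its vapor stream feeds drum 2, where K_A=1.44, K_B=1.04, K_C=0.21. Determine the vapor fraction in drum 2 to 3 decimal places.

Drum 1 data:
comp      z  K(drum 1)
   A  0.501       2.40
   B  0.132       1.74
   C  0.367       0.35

Drum 1:
Material balance + equilibrium reduce to Σ zᵢ(Kᵢ−1)/(1+ψ₁(Kᵢ−1)) = 0.
g(0) = ΣzᵢKᵢ − 1 = 0.561 and g(1) = 1 − Σzᵢ/Kᵢ = -0.333, so a root lies in (0, 1).
Iterate (Newton) starting at ψ₁ = 0.63:
  ψ₁ = 0.630: g = 0.0353, g' = -0.756 → ψ₁ = 0.677
  ψ₁ = 0.677: g = -0.0007, g' = -0.785 → ψ₁ = 0.676
Converged at ψ₁ = 0.676.
Drum-1 compositions:
  A: x = 0.257, y = 0.618
  B: x = 0.088, y = 0.153
  C: x = 0.655, y = 0.229
Drum-2 feed = drum-1 vapor: z₂ = (0.6178, 0.1531, 0.2291).
Drum 2:
Newton–Raphson from ψ₂ = 0.58:
  ψ₂ = 0.580: g = -0.1115, g' = -0.563 → ψ₂ = 0.382
  ψ₂ = 0.382: g = -0.0205, g' = -0.381 → ψ₂ = 0.328
  ψ₂ = 0.328: g = -0.0008, g' = -0.352 → ψ₂ = 0.326
Converged at ψ₂ = 0.326.
  A: x = 0.540, y = 0.778
  B: x = 0.151, y = 0.157
  C: x = 0.309, y = 0.065

V/F (drum 2) = 0.326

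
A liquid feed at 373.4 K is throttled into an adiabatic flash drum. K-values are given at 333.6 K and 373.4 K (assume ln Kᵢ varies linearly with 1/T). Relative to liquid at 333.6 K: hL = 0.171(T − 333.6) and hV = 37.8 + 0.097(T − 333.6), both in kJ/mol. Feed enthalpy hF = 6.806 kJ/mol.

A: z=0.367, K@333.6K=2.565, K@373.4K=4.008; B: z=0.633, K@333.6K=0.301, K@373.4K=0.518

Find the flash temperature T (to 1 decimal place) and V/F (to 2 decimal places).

T = 337.4 K, V/F = 0.16

Adiabatic flash: solve Rachford–Rice at each trial T, then check hF = ψ·hV(T) + (1−ψ)·hL(T).
  T = 333.6 K: K = (2.565, 0.301), RR gives ψ = 0.121, H_out = 4.557 kJ/mol
  T = 373.4 K: K = (4.008, 0.518), RR gives ψ = 0.551, H_out = 26.010 kJ/mol
  T = 353.5 K: K = (3.247, 0.401), RR gives ψ = 0.331, H_out = 15.424 kJ/mol
  T = 343.6 K: K = (2.897, 0.349), RR gives ψ = 0.230, H_out = 10.242 kJ/mol
  T = 338.6 K: K = (2.729, 0.325), RR gives ψ = 0.177, H_out = 7.485 kJ/mol
  T = 336.1 K: K = (2.646, 0.313), RR gives ψ = 0.149, H_out = 6.046 kJ/mol
  T = 337.4 K: K = (2.689, 0.319), RR gives ψ = 0.164, H_out = 6.800 kJ/mol
Linear interpolation between T = 337.4 (H_out = 6.800) and T = 338.6 (H_out = 7.485) on hF = 6.806 gives T ≈ 337.4 K, at which ψ = 0.16.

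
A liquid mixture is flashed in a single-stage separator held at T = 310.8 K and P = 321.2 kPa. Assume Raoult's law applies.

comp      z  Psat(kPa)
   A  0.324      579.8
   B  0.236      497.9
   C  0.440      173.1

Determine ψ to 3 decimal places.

Raoult's law: Kᵢ = Pᵢˢᵃᵗ/P = Pᵢˢᵃᵗ/321.2.
  K_A = 579.8/321.2 = 1.80511, K_B = 497.9/321.2 = 1.55012, K_C = 173.1/321.2 = 0.53892
Material balance + equilibrium reduce to Σ zᵢ(Kᵢ−1)/(1+ψ(Kᵢ−1)) = 0.
g(0) = ΣzᵢKᵢ − 1 = 0.188 and g(1) = 1 − Σzᵢ/Kᵢ = -0.148, so a root lies in (0, 1).
Newton iteration, ψ⁰ = 0.5:
  ψ = 0.500: g = 0.0241, g' = -0.309 → ψ = 0.578
Converged at ψ = 0.578.

ψ = 0.578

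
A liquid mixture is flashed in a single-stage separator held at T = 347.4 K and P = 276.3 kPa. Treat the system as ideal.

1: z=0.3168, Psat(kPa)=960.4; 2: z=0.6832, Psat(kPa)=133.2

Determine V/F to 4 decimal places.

V/F = 0.3357

Raoult's law: Kᵢ = Pᵢˢᵃᵗ/P = Pᵢˢᵃᵗ/276.3.
  K_1 = 960.4/276.3 = 3.475932, K_2 = 133.2/276.3 = 0.482085
Rachford–Rice: g(V/F) = Σ zᵢ(Kᵢ−1)/(1+V/F(Kᵢ−1)) = 0.
Feasibility: ΣzᵢKᵢ = 1.4305, Σzᵢ/Kᵢ = 1.5083 — both > 1, two phases present.
Binary case is linear: z₁(K₁−1)(1+V/F(K₂−1)) + z₂(K₂−1)(1+V/F(K₁−1)) = 0
⇒ V/F = [z₁(K₁−1)+z₂(K₂−1)] / [−(K₁−1)(K₂−1)] = 0.43054/1.28232 = 0.3357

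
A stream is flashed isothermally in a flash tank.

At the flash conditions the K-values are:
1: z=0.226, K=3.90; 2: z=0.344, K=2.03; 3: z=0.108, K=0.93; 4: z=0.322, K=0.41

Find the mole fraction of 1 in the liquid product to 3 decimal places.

Newton iteration, ψ⁰ = 0.5:
  ψ = 0.500: g = 0.2241, g' = -0.702 → ψ = 0.819
  ψ = 0.819: g = 0.0105, g' = -0.695 → ψ = 0.834
Converged at ψ = 0.834.
Compositions from xᵢ = zᵢ/(1+ψ(Kᵢ−1)), yᵢ = Kᵢxᵢ:
  1: x = 0.066, y = 0.258
  2: x = 0.185, y = 0.376
  3: x = 0.115, y = 0.107
  4: x = 0.634, y = 0.260

x_1 = 0.066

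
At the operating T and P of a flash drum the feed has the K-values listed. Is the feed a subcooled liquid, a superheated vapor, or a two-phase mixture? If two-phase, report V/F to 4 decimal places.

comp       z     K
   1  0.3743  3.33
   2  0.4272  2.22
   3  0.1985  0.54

ΣzᵢKᵢ = 2.3020; Σzᵢ/Kᵢ = 0.6724.
Since Σzᵢ/Kᵢ < 1 the mixture is above its dew point — single vapor phase.

superheated vapor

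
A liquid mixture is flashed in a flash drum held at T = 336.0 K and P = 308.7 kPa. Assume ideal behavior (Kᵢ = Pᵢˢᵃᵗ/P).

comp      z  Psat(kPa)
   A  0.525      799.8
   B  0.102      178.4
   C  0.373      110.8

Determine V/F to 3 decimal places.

V/F = 0.576

Raoult's law: Kᵢ = Pᵢˢᵃᵗ/P = Pᵢˢᵃᵗ/308.7.
  K_A = 799.8/308.7 = 2.59086, K_B = 178.4/308.7 = 0.57791, K_C = 110.8/308.7 = 0.35892
Rachford–Rice: g(V/F) = Σ zᵢ(Kᵢ−1)/(1+V/F(Kᵢ−1)) = 0.
g(0) = ΣzᵢKᵢ − 1 = 0.553 and g(1) = 1 − Σzᵢ/Kᵢ = -0.418, so a root lies in (0, 1).
Iterate (Newton) starting at V/F = 0.5:
  V/F = 0.500: g = 0.0587, g' = -0.773 → V/F = 0.576
Converged at V/F = 0.576.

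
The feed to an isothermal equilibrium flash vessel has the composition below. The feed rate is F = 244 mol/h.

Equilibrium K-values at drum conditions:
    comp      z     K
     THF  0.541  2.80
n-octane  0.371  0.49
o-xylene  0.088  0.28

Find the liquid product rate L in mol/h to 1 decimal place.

Let β = V/F and solve Σ zᵢ(Kᵢ−1)/(1+β(Kᵢ−1)) = 0.
Check two-phase: ΣzᵢKᵢ = 1.721 > 1 and Σzᵢ/Kᵢ = 1.265 > 1, so g(0) = 0.721 > 0 and g(1) = -0.265 < 0.
Iterate (Newton) starting at β = 0.32:
  β = 0.320: g = 0.3095, g' = -0.921 → β = 0.656
  β = 0.656: g = 0.0420, g' = -0.750 → β = 0.712
Converged at β = 0.712.
Then V = β·F = 0.7116·244 = 173.6 mol/h and L = F − V = 70.4 mol/h.

L = 70.4 mol/h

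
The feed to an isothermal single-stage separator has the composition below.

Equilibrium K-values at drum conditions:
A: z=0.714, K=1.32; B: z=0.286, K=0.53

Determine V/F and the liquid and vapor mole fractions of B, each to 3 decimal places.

Rachford–Rice: g(V/F) = Σ zᵢ(Kᵢ−1)/(1+V/F(Kᵢ−1)) = 0.
g(0) = ΣzᵢKᵢ − 1 = 0.094 and g(1) = 1 − Σzᵢ/Kᵢ = -0.081, so a root lies in (0, 1).
Binary case is linear: z₁(K₁−1)(1+V/F(K₂−1)) + z₂(K₂−1)(1+V/F(K₁−1)) = 0
⇒ V/F = [z₁(K₁−1)+z₂(K₂−1)] / [−(K₁−1)(K₂−1)] = 0.0941/0.1504 = 0.625
Compositions from xᵢ = zᵢ/(1+V/F(Kᵢ−1)), yᵢ = Kᵢxᵢ:
  A: x = 0.595, y = 0.785
  B: x = 0.405, y = 0.215

V/F = 0.625, x_B = 0.405, y_B = 0.215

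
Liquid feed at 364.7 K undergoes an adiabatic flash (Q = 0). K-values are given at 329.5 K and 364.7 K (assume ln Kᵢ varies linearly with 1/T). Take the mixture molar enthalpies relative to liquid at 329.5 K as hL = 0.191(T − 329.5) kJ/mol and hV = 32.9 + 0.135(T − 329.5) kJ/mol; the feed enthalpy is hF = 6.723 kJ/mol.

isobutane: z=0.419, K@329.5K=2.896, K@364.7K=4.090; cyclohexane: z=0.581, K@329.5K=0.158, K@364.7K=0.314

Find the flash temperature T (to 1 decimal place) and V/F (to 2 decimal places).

Adiabatic flash: solve Rachford–Rice at each trial T, then check hF = ψ·hV(T) + (1−ψ)·hL(T).
  T = 329.5 K: K = (2.896, 0.158), RR gives ψ = 0.191, H_out = 6.290 kJ/mol
  T = 364.7 K: K = (4.090, 0.314), RR gives ψ = 0.423, H_out = 19.799 kJ/mol
  T = 347.1 K: K = (3.472, 0.227), RR gives ψ = 0.307, H_out = 13.151 kJ/mol
  T = 338.3 K: K = (3.178, 0.190), RR gives ψ = 0.251, H_out = 9.804 kJ/mol
  T = 333.9 K: K = (3.036, 0.174), RR gives ψ = 0.222, H_out = 8.076 kJ/mol
  T = 331.7 K: K = (2.966, 0.166), RR gives ψ = 0.207, H_out = 7.191 kJ/mol
Linear interpolation between T = 329.5 (H_out = 6.290) and T = 331.7 (H_out = 7.191) on hF = 6.723 gives T ≈ 330.6 K, at which ψ = 0.20.

T = 330.6 K, V/F = 0.20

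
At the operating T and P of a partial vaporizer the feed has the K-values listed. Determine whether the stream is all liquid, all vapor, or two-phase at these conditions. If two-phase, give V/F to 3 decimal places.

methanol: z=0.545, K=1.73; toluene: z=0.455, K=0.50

ΣzᵢKᵢ = 1.170; Σzᵢ/Kᵢ = 1.225.
Both exceed 1, so a two-phase solution exists.
Material balance + equilibrium reduce to Σ zᵢ(Kᵢ−1)/(1+ψ(Kᵢ−1)) = 0.
Binary case is linear: z₁(K₁−1)(1+ψ(K₂−1)) + z₂(K₂−1)(1+ψ(K₁−1)) = 0
⇒ ψ = [z₁(K₁−1)+z₂(K₂−1)] / [−(K₁−1)(K₂−1)] = 0.1704/0.3650 = 0.467

two-phase, V/F = 0.467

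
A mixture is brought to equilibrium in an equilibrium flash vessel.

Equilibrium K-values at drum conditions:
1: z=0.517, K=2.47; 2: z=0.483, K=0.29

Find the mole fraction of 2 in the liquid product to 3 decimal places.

x_2 = 0.674

Newton iteration, β⁰ = 0.5:
  β = 0.500: g = -0.0936, g' = -0.956 → β = 0.402
  β = 0.402: g = -0.0023, g' = -0.918 → β = 0.400
Converged at β = 0.400.
Compositions from xᵢ = zᵢ/(1+β(Kᵢ−1)), yᵢ = Kᵢxᵢ:
  1: x = 0.326, y = 0.804
  2: x = 0.674, y = 0.196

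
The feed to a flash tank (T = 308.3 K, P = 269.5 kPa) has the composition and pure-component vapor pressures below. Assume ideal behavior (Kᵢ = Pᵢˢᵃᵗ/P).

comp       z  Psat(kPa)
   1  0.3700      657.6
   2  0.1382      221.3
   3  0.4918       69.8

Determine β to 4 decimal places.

β = 0.1532

Raoult's law: Kᵢ = Pᵢˢᵃᵗ/P = Pᵢˢᵃᵗ/269.5.
  K_1 = 657.6/269.5 = 2.440074, K_2 = 221.3/269.5 = 0.821150, K_3 = 69.8/269.5 = 0.258998
Rachford–Rice: g(β) = Σ zᵢ(Kᵢ−1)/(1+β(Kᵢ−1)) = 0.
Check two-phase: ΣzᵢKᵢ = 1.1437 > 1 and Σzᵢ/Kᵢ = 2.2188 > 1, so g(0) = 0.1437 > 0 and g(1) = -1.2188 < 0.
Newton–Raphson from β = 0.5:
  β = 0.5000: g = -0.29628, g' = -0.9461 → β = 0.1869
  β = 0.1869: g = -0.02871, g' = -0.8450 → β = 0.1529
  β = 0.1529: g = 0.00030, g' = -0.8635 → β = 0.1532
Converged at β = 0.1532.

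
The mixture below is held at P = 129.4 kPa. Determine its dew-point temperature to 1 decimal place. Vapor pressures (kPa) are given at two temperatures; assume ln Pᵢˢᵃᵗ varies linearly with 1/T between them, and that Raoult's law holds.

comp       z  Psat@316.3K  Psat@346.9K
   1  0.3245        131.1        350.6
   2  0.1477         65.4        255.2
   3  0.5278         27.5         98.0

T = 343.8 K

Dew-point temperature: Σzᵢ·P/Pᵢˢᵃᵗ(T) = 1. Interpolate ln Pᵢˢᵃᵗ = aᵢ + bᵢ/T.
  T = 316.3 K: ΣzᵢP/Pᵢˢᵃᵗ = 3.0961
  T = 346.9 K: ΣzᵢP/Pᵢˢᵃᵗ = 0.8916
  T = 331.6 K: ΣzᵢP/Pᵢˢᵃᵗ = 1.6124
  T = 339.2 K: ΣzᵢP/Pᵢˢᵃᵗ = 1.1930
  T = 343.0 K: ΣzᵢP/Pᵢˢᵃᵗ = 1.0315
  T = 344.9 K: ΣzᵢP/Pᵢˢᵃᵗ = 0.9604
Interpolating between 343.0 K and 344.9 K gives T ≈ 343.8 K.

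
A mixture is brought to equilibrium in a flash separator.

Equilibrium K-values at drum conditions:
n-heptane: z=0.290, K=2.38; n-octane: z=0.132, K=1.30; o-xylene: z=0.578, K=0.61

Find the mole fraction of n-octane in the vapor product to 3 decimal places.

Rachford–Rice: g(β) = Σ zᵢ(Kᵢ−1)/(1+β(Kᵢ−1)) = 0.
Feasibility: ΣzᵢKᵢ = 1.214, Σzᵢ/Kᵢ = 1.171 — both > 1, two phases present.
Newton iteration, β⁰ = 0.5:
  β = 0.500: g = -0.0088, g' = -0.338 → β = 0.474
Converged at β = 0.474.
Compositions from xᵢ = zᵢ/(1+β(Kᵢ−1)), yᵢ = Kᵢxᵢ:
  n-heptane: x = 0.175, y = 0.417
  n-octane: x = 0.116, y = 0.150
  o-xylene: x = 0.709, y = 0.433

y_n-octane = 0.150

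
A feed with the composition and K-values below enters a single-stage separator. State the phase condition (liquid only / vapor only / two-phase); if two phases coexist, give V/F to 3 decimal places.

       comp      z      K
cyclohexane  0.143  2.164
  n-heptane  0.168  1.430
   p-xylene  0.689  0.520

liquid only

ΣzᵢKᵢ = 0.908; Σzᵢ/Kᵢ = 1.509.
Since ΣzᵢKᵢ < 1 the mixture is below its bubble point — single liquid phase.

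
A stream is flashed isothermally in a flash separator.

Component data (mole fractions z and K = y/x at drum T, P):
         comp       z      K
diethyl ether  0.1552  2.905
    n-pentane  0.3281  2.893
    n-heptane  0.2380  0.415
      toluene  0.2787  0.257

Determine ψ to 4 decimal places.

Newton iteration, ψ⁰ = 0.33:
  ψ = 0.3300: g = 0.11694, g' = -1.0529 → ψ = 0.4411
  ψ = 0.4411: g = 0.00348, g' = -1.0039 → ψ = 0.4445
Converged at ψ = 0.4445.

ψ = 0.4445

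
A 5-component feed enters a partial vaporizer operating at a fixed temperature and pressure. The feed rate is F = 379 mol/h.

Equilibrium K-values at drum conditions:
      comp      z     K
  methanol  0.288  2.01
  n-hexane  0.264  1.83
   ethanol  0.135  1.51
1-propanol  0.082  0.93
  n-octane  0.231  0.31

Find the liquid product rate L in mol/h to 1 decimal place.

Newton iteration, V/F⁰ = 0.5:
  V/F = 0.500: g = 0.1537, g' = -0.500 → V/F = 0.808
  V/F = 0.808: g = -0.0260, g' = -0.733 → V/F = 0.772
  V/F = 0.772: g = -0.0009, g' = -0.683 → V/F = 0.771
Converged at V/F = 0.771.
Then V = V/F·F = 0.7709·379 = 292.2 mol/h and L = F − V = 86.8 mol/h.

L = 86.8 mol/h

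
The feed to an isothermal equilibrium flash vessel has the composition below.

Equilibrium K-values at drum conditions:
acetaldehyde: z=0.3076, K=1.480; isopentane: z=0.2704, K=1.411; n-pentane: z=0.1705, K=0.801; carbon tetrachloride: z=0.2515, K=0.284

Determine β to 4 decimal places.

β = 0.1709

Rachford–Rice: g(β) = Σ zᵢ(Kᵢ−1)/(1+β(Kᵢ−1)) = 0.
g(0) = ΣzᵢKᵢ − 1 = 0.0448 and g(1) = 1 − Σzᵢ/Kᵢ = -0.4979, so a root lies in (0, 1).
Newton–Raphson from β = 0.53:
  β = 0.5300: g = -0.11917, g' = -0.4191 → β = 0.2457
  β = 0.2457: g = -0.02117, g' = -0.2917 → β = 0.1731
  β = 0.1731: g = -0.00062, g' = -0.2755 → β = 0.1709
Converged at β = 0.1709.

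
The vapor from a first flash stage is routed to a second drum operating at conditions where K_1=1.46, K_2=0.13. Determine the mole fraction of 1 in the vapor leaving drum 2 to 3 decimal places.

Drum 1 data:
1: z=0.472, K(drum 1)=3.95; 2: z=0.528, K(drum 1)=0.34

Drum 1:
Material balance + equilibrium reduce to Σ zᵢ(Kᵢ−1)/(1+ψ₁(Kᵢ−1)) = 0.
Check two-phase: ΣzᵢKᵢ = 2.044 > 1 and Σzᵢ/Kᵢ = 1.672 > 1, so g(0) = 1.044 > 0 and g(1) = -0.672 < 0.
Newton–Raphson from ψ₁ = 0.5:
  ψ₁ = 0.500: g = 0.0425, g' = -1.183 → ψ₁ = 0.536
Converged at ψ₁ = 0.536.
Drum-1 compositions:
  1: x = 0.183, y = 0.722
  2: x = 0.817, y = 0.278
Drum-2 feed = drum-1 vapor: z₂ = (0.7222, 0.2778).
Drum 2:
Material balance + equilibrium reduce to Σ zᵢ(Kᵢ−1)/(1+ψ₂(Kᵢ−1)) = 0.
Feasibility: ΣzᵢKᵢ = 1.090, Σzᵢ/Kᵢ = 2.632 — both > 1, two phases present.
Iterate (Newton) starting at ψ₂ = 0.5:
  ψ₂ = 0.500: g = -0.1577, g' = -0.760 → ψ₂ = 0.292
  ψ₂ = 0.292: g = -0.0314, g' = -0.497 → ψ₂ = 0.229
  ψ₂ = 0.229: g = -0.0014, g' = -0.453 → ψ₂ = 0.226
Converged at ψ₂ = 0.226.
  1: x = 0.654, y = 0.955
  2: x = 0.346, y = 0.045

y_1 (drum 2) = 0.955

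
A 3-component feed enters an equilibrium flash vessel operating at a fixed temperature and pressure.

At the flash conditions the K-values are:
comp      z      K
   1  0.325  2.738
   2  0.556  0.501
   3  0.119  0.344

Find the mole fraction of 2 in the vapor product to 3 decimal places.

y_2 = 0.314

Newton iteration, ψ⁰ = 0.5:
  ψ = 0.500: g = -0.1836, g' = -0.640 → ψ = 0.213
  ψ = 0.213: g = 0.0109, g' = -0.765 → ψ = 0.227
  ψ = 0.227: g = 0.0001, g' = -0.751 → ψ = 0.228
Converged at ψ = 0.228.
Compositions from xᵢ = zᵢ/(1+ψ(Kᵢ−1)), yᵢ = Kᵢxᵢ:
  1: x = 0.233, y = 0.638
  2: x = 0.627, y = 0.314
  3: x = 0.140, y = 0.048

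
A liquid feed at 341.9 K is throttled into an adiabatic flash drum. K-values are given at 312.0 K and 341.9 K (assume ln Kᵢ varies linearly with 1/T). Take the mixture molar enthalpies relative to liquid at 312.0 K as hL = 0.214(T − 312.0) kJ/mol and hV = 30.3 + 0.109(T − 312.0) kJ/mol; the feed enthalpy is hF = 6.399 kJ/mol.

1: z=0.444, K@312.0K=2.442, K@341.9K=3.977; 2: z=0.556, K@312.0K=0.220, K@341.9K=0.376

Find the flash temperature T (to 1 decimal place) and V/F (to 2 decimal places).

T = 313.3 K, V/F = 0.20

Adiabatic flash: solve Rachford–Rice at each trial T, then check hF = ψ·hV(T) + (1−ψ)·hL(T).
  T = 312.0 K: K = (2.442, 0.220), RR gives ψ = 0.184, H_out = 5.565 kJ/mol
  T = 341.9 K: K = (3.977, 0.376), RR gives ψ = 0.525, H_out = 20.652 kJ/mol
  T = 326.9 K: K = (3.149, 0.291), RR gives ψ = 0.367, H_out = 13.746 kJ/mol
  T = 319.4 K: K = (2.779, 0.254), RR gives ψ = 0.282, H_out = 9.917 kJ/mol
  T = 315.7 K: K = (2.607, 0.236), RR gives ψ = 0.235, H_out = 7.834 kJ/mol
  T = 313.9 K: K = (2.526, 0.228), RR gives ψ = 0.211, H_out = 6.757 kJ/mol
Linear interpolation between T = 312.0 (H_out = 5.565) and T = 313.9 (H_out = 6.757) on hF = 6.399 gives T ≈ 313.3 K, at which ψ = 0.20.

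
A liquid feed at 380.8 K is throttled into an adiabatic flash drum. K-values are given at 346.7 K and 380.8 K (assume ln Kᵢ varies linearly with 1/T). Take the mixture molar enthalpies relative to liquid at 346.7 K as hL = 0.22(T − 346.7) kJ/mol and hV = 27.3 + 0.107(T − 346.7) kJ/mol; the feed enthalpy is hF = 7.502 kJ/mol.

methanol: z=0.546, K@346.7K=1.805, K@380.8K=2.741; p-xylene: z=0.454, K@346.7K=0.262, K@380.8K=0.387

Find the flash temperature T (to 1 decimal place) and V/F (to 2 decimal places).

T = 350.5 K, V/F = 0.25

Adiabatic flash: solve Rachford–Rice at each trial T, then check hF = ψ·hV(T) + (1−ψ)·hL(T).
  T = 346.7 K: K = (1.805, 0.262), RR gives ψ = 0.176, H_out = 4.801 kJ/mol
  T = 380.8 K: K = (2.741, 0.387), RR gives ψ = 0.630, H_out = 22.272 kJ/mol
  T = 363.8 K: K = (2.248, 0.322), RR gives ψ = 0.441, H_out = 14.945 kJ/mol
  T = 355.2 K: K = (2.018, 0.291), RR gives ψ = 0.324, H_out = 10.403 kJ/mol
  T = 350.9 K: K = (1.909, 0.276), RR gives ψ = 0.255, H_out = 7.752 kJ/mol
  T = 348.8 K: K = (1.856, 0.269), RR gives ψ = 0.217, H_out = 6.328 kJ/mol
Linear interpolation between T = 348.8 (H_out = 6.328) and T = 350.9 (H_out = 7.752) on hF = 7.502 gives T ≈ 350.5 K, at which ψ = 0.25.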